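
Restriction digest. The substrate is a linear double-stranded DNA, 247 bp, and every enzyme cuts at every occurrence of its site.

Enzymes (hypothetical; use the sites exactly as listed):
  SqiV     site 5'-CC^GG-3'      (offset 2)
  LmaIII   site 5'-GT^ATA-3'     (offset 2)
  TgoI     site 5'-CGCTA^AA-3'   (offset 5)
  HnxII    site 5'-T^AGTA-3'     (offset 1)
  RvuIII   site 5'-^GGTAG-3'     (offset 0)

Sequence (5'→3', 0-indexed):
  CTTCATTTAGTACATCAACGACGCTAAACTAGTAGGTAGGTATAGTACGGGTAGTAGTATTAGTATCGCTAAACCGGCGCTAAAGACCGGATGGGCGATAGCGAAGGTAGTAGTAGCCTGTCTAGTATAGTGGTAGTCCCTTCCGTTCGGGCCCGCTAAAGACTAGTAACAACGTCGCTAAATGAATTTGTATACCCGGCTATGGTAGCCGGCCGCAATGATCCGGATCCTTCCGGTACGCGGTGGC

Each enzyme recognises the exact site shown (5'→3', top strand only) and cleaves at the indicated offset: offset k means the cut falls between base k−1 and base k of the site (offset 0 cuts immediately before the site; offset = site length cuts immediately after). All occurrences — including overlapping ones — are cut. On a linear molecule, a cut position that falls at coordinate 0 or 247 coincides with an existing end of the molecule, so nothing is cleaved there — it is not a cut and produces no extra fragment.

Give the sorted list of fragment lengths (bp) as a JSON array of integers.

[2,3,3,3,3,3,4,4,4,5,6,6,6,6,6,6,7,7,7,8,10,10,11,12,13,14,16,17,18,27]

Site scan:
  SqiV (CCGG, off=2): starts [73, 86, 195, 208, 222, 232] → cuts [75, 88, 197, 210, 224, 234]
  LmaIII (GTATA, off=2): starts [39, 124, 189] → cuts [41, 126, 191]
  TgoI (CGCTAAA, off=5): starts [21, 66, 77, 153, 175] → cuts [26, 71, 82, 158, 180]
  HnxII (TAGTA, off=1): starts [7, 29, 42, 51, 54, 60, 107, 110, 122, 163] → cuts [8, 30, 43, 52, 55, 61, 108, 111, 123, 164]
  RvuIII (GGTAG, off=0): starts [34, 49, 105, 131, 203] → cuts [34, 49, 105, 131, 203]

All cut coordinates (distinct, sorted): [8, 26, 30, 34, 41, 43, 49, 52, 55, 61, 71, 75, 82, 88, 105, 108, 111, 123, 126, 131, 158, 164, 180, 191, 197, 203, 210, 224, 234]

Fragments:
  [0,8): 8 bp
  [8,26): 18 bp
  [26,30): 4 bp
  [30,34): 4 bp
  [34,41): 7 bp
  [41,43): 2 bp
  [43,49): 6 bp
  [49,52): 3 bp
  [52,55): 3 bp
  [55,61): 6 bp
  [61,71): 10 bp
  [71,75): 4 bp
  [75,82): 7 bp
  [82,88): 6 bp
  [88,105): 17 bp
  [105,108): 3 bp
  [108,111): 3 bp
  [111,123): 12 bp
  [123,126): 3 bp
  [126,131): 5 bp
  [131,158): 27 bp
  [158,164): 6 bp
  [164,180): 16 bp
  [180,191): 11 bp
  [191,197): 6 bp
  [197,203): 6 bp
  [203,210): 7 bp
  [210,224): 14 bp
  [224,234): 10 bp
  [234,247): 13 bp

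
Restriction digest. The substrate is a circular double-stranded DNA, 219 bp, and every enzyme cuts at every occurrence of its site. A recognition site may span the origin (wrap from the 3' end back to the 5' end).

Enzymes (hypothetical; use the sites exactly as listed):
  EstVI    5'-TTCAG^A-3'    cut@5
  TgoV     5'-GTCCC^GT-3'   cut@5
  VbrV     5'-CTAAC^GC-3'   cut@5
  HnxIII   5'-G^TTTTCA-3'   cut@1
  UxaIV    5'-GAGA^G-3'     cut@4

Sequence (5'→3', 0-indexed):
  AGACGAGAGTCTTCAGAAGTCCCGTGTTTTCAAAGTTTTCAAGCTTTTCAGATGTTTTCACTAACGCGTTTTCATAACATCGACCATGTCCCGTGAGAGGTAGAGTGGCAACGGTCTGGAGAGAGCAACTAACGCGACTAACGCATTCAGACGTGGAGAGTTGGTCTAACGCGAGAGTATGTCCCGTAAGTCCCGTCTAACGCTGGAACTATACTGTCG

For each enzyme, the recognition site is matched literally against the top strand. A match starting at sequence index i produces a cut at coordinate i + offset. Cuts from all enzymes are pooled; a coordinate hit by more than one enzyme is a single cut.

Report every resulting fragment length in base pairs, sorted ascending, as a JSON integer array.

[2,3,3,3,6,6,7,7,8,8,9,9,9,9,9,9,11,11,16,24,24,26]

Per-enzyme occurrences:
  EstVI TTCAGA/5: at [11, 46, 145] ⇒ [16, 51, 150]
  TgoV GTCCCGT/5: at [18, 87, 180, 189] ⇒ [23, 92, 185, 194]
  VbrV CTAACGC/5: at [60, 128, 137, 165, 196] ⇒ [65, 133, 142, 170, 201]
  HnxIII GTTTTCA/1: at [25, 34, 53, 67] ⇒ [26, 35, 54, 68]
  UxaIV GAGAG/4: at [4, 94, 118, 120, 155, 172] ⇒ [8, 98, 122, 124, 159, 176]

All cut coordinates (distinct, sorted): [8, 16, 23, 26, 35, 51, 54, 65, 68, 92, 98, 122, 124, 133, 142, 150, 159, 170, 176, 185, 194, 201]

Fragments:
  8→16: 8 bp
  16→23: 7 bp
  23→26: 3 bp
  26→35: 9 bp
  35→51: 16 bp
  51→54: 3 bp
  54→65: 11 bp
  65→68: 3 bp
  68→92: 24 bp
  92→98: 6 bp
  98→122: 24 bp
  122→124: 2 bp
  124→133: 9 bp
  133→142: 9 bp
  142→150: 8 bp
  150→159: 9 bp
  159→170: 11 bp
  170→176: 6 bp
  176→185: 9 bp
  185→194: 9 bp
  194→201: 7 bp
  201→8 (wrap): 219-201+8 = 26 bp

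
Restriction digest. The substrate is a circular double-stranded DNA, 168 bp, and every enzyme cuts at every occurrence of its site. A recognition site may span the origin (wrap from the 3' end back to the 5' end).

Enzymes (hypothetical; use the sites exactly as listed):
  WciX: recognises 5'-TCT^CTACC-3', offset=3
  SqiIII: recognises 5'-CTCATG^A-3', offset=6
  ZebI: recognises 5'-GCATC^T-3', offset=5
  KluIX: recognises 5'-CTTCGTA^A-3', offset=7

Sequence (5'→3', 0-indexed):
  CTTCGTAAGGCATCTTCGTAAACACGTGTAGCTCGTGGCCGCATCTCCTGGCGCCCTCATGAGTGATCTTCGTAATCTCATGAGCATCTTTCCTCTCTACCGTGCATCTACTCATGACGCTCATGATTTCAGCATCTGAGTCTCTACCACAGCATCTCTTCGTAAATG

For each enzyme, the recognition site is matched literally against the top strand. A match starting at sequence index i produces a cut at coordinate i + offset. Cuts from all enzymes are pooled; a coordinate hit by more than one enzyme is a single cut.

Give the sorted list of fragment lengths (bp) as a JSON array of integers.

Site scan:
  WciX TCTCTACC/3: at [93, 140] ⇒ [96, 143]
  SqiIII CTCATGA/6: at [55, 76, 110, 119] ⇒ [61, 82, 116, 125]
  ZebI GCATCT/5: at [9, 40, 83, 103, 131, 151] ⇒ [14, 45, 88, 108, 136, 156]
  KluIX CTTCGTAA/7: at [0, 13, 67, 157] ⇒ [7, 20, 74, 164]

Pooled cuts: [7, 14, 20, 45, 61, 74, 82, 88, 96, 108, 116, 125, 136, 143, 156, 164]

Fragments:
  7→14: 7 bp
  14→20: 6 bp
  20→45: 25 bp
  45→61: 16 bp
  61→74: 13 bp
  74→82: 8 bp
  82→88: 6 bp
  88→96: 8 bp
  96→108: 12 bp
  108→116: 8 bp
  116→125: 9 bp
  125→136: 11 bp
  136→143: 7 bp
  143→156: 13 bp
  156→164: 8 bp
  164→7 (wrap): 168-164+7 = 11 bp

[6,6,7,7,8,8,8,8,9,11,11,12,13,13,16,25]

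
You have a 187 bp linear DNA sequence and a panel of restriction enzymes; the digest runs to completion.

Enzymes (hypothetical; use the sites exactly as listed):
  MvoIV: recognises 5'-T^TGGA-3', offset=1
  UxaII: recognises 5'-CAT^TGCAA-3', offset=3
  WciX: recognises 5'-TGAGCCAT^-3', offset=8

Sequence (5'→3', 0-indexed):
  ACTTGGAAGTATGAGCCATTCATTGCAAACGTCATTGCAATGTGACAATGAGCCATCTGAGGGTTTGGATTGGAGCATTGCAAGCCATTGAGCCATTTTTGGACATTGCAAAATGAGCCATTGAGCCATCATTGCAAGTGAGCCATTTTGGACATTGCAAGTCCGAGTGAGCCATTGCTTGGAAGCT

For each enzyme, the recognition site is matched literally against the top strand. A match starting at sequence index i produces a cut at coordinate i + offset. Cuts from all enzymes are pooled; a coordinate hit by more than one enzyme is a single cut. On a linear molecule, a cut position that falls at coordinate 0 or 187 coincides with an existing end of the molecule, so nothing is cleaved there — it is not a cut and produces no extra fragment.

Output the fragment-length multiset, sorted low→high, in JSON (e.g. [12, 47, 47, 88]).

Scan for sites:
  MvoIV (TTGGA, off=1): starts [2, 64, 69, 98, 147, 178] → cuts [3, 65, 70, 99, 148, 179]
  UxaII (CATTGCAA, off=3): starts [20, 32, 75, 103, 129, 152] → cuts [23, 35, 78, 106, 132, 155]
  WciX (TGAGCCAT, off=8): starts [11, 48, 88, 113, 121, 138, 167] → cuts [19, 56, 96, 121, 129, 146, 175]

Pooled cuts: [3, 19, 23, 35, 56, 65, 70, 78, 96, 99, 106, 121, 129, 132, 146, 148, 155, 175, 179]

Fragment lengths:
  [0,3): 3 bp
  [3,19): 16 bp
  [19,23): 4 bp
  [23,35): 12 bp
  [35,56): 21 bp
  [56,65): 9 bp
  [65,70): 5 bp
  [70,78): 8 bp
  [78,96): 18 bp
  [96,99): 3 bp
  [99,106): 7 bp
  [106,121): 15 bp
  [121,129): 8 bp
  [129,132): 3 bp
  [132,146): 14 bp
  [146,148): 2 bp
  [148,155): 7 bp
  [155,175): 20 bp
  [175,179): 4 bp
  [179,187): 8 bp

[2,3,3,3,4,4,5,7,7,8,8,8,9,12,14,15,16,18,20,21]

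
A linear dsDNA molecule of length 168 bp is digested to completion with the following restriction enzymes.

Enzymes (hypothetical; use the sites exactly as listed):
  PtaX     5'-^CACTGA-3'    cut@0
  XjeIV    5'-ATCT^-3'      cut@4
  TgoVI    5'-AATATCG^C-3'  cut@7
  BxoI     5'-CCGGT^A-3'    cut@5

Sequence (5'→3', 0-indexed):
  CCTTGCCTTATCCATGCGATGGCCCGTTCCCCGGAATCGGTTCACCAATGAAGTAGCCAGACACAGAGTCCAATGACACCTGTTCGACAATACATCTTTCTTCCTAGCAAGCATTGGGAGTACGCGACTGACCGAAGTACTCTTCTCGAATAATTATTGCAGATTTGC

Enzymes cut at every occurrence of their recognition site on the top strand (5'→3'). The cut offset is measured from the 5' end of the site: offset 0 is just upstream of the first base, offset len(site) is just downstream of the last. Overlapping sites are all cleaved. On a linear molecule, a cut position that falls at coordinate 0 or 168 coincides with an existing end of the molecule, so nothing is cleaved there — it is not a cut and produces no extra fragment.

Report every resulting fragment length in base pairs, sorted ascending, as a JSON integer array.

Scan for sites:
  PtaX (CACTGA, off=0): no sites
  XjeIV ATCT/4: at [93] ⇒ [97]
  TgoVI (AATATCGC, off=7): no sites
  BxoI (CCGGTA, off=5): no sites

Pooled cuts: [97]

Fragments:
  [0,97): 97 bp
  [97,168): 71 bp

[71,97]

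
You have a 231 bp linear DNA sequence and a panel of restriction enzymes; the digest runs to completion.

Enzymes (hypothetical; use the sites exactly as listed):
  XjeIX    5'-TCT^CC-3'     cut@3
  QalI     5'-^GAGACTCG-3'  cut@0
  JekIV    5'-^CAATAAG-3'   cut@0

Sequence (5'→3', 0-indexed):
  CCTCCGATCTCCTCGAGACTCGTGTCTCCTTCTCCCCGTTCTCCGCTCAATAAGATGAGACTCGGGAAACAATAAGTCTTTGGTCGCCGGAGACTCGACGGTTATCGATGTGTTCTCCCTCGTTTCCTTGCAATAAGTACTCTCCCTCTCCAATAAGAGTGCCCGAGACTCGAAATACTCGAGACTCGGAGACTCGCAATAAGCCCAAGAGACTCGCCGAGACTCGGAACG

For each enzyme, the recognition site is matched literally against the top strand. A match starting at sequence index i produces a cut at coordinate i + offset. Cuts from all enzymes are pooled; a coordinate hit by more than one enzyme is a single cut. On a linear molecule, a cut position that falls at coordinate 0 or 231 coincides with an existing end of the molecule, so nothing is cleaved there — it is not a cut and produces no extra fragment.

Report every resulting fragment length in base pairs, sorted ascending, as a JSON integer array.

Scan for sites:
  XjeIX (TCTCC, off=3): starts [7, 24, 30, 39, 113, 140, 146] → cuts [10, 27, 33, 42, 116, 143, 149]
  QalI (GAGACTCG, off=0): starts [14, 56, 89, 164, 180, 188, 208, 218] → cuts [14, 56, 89, 164, 180, 188, 208, 218]
  JekIV (CAATAAG, off=0): starts [47, 69, 130, 150, 196] → cuts [47, 69, 130, 150, 196]

All cut coordinates (distinct, sorted): [10, 14, 27, 33, 42, 47, 56, 69, 89, 116, 130, 143, 149, 150, 164, 180, 188, 196, 208, 218]

Fragments:
  [0,10): 10 bp
  [10,14): 4 bp
  [14,27): 13 bp
  [27,33): 6 bp
  [33,42): 9 bp
  [42,47): 5 bp
  [47,56): 9 bp
  [56,69): 13 bp
  [69,89): 20 bp
  [89,116): 27 bp
  [116,130): 14 bp
  [130,143): 13 bp
  [143,149): 6 bp
  [149,150): 1 bp
  [150,164): 14 bp
  [164,180): 16 bp
  [180,188): 8 bp
  [188,196): 8 bp
  [196,208): 12 bp
  [208,218): 10 bp
  [218,231): 13 bp

[1,4,5,6,6,8,8,9,9,10,10,12,13,13,13,13,14,14,16,20,27]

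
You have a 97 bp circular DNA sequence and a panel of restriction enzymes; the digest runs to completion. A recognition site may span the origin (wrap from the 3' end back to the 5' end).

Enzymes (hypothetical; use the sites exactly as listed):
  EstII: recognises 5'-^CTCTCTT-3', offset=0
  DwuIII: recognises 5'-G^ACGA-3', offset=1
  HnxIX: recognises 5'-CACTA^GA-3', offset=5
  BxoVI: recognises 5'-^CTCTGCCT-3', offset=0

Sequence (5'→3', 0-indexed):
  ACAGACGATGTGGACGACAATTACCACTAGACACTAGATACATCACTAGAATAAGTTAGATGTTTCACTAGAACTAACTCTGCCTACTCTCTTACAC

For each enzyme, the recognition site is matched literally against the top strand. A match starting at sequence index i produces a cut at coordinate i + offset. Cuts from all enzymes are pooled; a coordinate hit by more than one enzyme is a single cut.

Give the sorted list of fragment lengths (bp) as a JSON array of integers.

Per-enzyme occurrences:
  EstII CTCTCTT/0: at [86] ⇒ [86]
  DwuIII GACGA/1: at [3, 12] ⇒ [4, 13]
  HnxIX CACTAGA/5: at [24, 31, 43, 65] ⇒ [29, 36, 48, 70]
  BxoVI CTCTGCCT/0: at [77] ⇒ [77]

All cut coordinates (distinct, sorted): [4, 13, 29, 36, 48, 70, 77, 86]

Fragments:
  4→13: 9 bp
  13→29: 16 bp
  29→36: 7 bp
  36→48: 12 bp
  48→70: 22 bp
  70→77: 7 bp
  77→86: 9 bp
  86→4 (wrap): 97-86+4 = 15 bp

[7,7,9,9,12,15,16,22]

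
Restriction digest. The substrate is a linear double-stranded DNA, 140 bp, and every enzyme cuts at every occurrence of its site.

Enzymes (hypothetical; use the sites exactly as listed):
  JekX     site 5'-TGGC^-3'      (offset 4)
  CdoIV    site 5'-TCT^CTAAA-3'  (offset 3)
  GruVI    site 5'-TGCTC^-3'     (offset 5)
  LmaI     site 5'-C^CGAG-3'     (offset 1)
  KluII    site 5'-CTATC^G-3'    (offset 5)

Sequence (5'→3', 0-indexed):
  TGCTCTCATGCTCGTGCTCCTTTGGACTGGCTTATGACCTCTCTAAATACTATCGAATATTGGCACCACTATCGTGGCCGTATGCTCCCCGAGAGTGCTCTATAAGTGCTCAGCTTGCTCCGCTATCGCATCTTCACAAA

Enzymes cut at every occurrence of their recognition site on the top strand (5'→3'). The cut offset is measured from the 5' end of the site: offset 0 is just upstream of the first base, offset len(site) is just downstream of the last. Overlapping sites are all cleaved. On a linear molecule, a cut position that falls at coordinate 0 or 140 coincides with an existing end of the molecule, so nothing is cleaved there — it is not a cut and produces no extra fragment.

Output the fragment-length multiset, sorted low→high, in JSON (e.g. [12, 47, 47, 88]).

Site scan:
  JekX TGGC/4: at [27, 60, 74] ⇒ [31, 64, 78]
  CdoIV TCTCTAAA/3: at [39] ⇒ [42]
  GruVI TGCTC/5: at [0, 8, 14, 82, 95, 106, 115] ⇒ [5, 13, 19, 87, 100, 111, 120]
  LmaI CCGAG/1: at [88] ⇒ [89]
  KluII CTATCG/5: at [49, 68, 122] ⇒ [54, 73, 127]

Pooled cuts: [5, 13, 19, 31, 42, 54, 64, 73, 78, 87, 89, 100, 111, 120, 127]

Fragments:
  [0,5): 5 bp
  [5,13): 8 bp
  [13,19): 6 bp
  [19,31): 12 bp
  [31,42): 11 bp
  [42,54): 12 bp
  [54,64): 10 bp
  [64,73): 9 bp
  [73,78): 5 bp
  [78,87): 9 bp
  [87,89): 2 bp
  [89,100): 11 bp
  [100,111): 11 bp
  [111,120): 9 bp
  [120,127): 7 bp
  [127,140): 13 bp

[2,5,5,6,7,8,9,9,9,10,11,11,11,12,12,13]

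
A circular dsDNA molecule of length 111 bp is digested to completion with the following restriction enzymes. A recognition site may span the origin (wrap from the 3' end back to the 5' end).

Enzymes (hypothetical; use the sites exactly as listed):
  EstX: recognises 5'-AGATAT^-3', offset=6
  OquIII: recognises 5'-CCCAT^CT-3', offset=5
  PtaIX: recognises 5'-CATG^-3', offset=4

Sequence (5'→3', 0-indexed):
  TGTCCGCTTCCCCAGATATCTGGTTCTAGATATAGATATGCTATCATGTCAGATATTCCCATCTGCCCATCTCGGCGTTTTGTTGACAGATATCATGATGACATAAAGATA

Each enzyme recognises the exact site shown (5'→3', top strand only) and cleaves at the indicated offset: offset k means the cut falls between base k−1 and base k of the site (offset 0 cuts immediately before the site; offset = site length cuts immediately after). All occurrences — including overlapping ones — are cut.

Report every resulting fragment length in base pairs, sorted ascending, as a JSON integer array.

[4,6,6,8,8,9,14,15,18,23]

Site scan:
  EstX AGATAT/6: at [13, 27, 33, 50, 87, 106] ⇒ [1, 19, 33, 39, 56, 93]
  OquIII CCCATCT/5: at [57, 65] ⇒ [62, 70]
  PtaIX CATG/4: at [44, 93] ⇒ [48, 97]

Pooled cuts: [1, 19, 33, 39, 48, 56, 62, 70, 93, 97]

Fragment lengths:
  1→19: 18 bp
  19→33: 14 bp
  33→39: 6 bp
  39→48: 9 bp
  48→56: 8 bp
  56→62: 6 bp
  62→70: 8 bp
  70→93: 23 bp
  93→97: 4 bp
  97→1 (wrap): 111-97+1 = 15 bp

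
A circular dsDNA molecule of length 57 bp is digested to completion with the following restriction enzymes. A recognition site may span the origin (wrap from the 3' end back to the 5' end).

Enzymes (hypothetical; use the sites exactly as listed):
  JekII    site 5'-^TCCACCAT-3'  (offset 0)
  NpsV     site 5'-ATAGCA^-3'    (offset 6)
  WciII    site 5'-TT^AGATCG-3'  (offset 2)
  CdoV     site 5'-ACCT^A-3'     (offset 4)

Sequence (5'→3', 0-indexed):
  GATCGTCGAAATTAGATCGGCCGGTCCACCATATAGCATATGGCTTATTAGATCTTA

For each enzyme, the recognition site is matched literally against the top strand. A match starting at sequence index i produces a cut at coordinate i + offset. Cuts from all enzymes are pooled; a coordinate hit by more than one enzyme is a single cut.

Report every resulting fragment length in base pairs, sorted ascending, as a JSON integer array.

Scan for sites:
  JekII (TCCACCAT, off=0): starts [24] → cuts [24]
  NpsV (ATAGCA, off=6): starts [32] → cuts [38]
  WciII (TTAGATCG, off=2): starts [11, 54] → cuts [13, 56]
  CdoV (ACCTA, off=4): no sites

Pooled cuts: [13, 24, 38, 56]

Fragments:
  13→24: 11 bp
  24→38: 14 bp
  38→56: 18 bp
  56→13 (wrap): 57-56+13 = 14 bp

[11,14,14,18]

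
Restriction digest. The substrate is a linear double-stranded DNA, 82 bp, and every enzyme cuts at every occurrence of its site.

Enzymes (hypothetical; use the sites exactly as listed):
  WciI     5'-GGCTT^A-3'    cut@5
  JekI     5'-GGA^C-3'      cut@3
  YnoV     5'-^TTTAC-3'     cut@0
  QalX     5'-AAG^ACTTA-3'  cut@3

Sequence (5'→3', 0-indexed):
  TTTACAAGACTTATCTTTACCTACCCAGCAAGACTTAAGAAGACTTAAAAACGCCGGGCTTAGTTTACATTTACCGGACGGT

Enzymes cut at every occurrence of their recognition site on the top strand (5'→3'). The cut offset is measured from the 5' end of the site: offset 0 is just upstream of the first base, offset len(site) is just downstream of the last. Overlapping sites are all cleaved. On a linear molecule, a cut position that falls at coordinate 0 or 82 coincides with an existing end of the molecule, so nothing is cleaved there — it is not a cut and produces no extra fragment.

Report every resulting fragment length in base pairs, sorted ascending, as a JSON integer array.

Per-enzyme occurrences:
  WciI GGCTTA/5: at [56] ⇒ [61]
  JekI GGAC/3: at [75] ⇒ [78]
  YnoV TTTAC/0: at [0, 15, 63, 69] ⇒ [15, 63, 69] (position 0 is a terminus of the linear molecule — no cut)
  QalX AAGACTTA/3: at [5, 29, 39] ⇒ [8, 32, 42]

Pooled cuts: [8, 15, 32, 42, 61, 63, 69, 78]

Fragment lengths:
  [0,8): 8 bp
  [8,15): 7 bp
  [15,32): 17 bp
  [32,42): 10 bp
  [42,61): 19 bp
  [61,63): 2 bp
  [63,69): 6 bp
  [69,78): 9 bp
  [78,82): 4 bp

[2,4,6,7,8,9,10,17,19]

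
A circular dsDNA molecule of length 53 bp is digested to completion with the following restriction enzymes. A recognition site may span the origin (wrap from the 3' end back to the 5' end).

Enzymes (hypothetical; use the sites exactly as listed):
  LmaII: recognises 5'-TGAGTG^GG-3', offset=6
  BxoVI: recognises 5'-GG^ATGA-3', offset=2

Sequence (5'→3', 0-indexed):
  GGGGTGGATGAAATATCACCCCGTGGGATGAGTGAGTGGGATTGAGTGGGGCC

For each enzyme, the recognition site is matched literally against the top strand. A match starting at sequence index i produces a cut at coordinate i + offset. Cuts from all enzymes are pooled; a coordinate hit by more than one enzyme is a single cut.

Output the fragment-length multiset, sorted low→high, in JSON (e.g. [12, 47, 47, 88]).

Site scan:
  LmaII (TGAGTGGG, off=6): starts [32, 42] → cuts [38, 48]
  BxoVI (GGATGA, off=2): starts [5, 25] → cuts [7, 27]

Pooled cuts: [7, 27, 38, 48]

Fragment lengths:
  7→27: 20 bp
  27→38: 11 bp
  38→48: 10 bp
  48→7 (wrap): 53-48+7 = 12 bp

[10,11,12,20]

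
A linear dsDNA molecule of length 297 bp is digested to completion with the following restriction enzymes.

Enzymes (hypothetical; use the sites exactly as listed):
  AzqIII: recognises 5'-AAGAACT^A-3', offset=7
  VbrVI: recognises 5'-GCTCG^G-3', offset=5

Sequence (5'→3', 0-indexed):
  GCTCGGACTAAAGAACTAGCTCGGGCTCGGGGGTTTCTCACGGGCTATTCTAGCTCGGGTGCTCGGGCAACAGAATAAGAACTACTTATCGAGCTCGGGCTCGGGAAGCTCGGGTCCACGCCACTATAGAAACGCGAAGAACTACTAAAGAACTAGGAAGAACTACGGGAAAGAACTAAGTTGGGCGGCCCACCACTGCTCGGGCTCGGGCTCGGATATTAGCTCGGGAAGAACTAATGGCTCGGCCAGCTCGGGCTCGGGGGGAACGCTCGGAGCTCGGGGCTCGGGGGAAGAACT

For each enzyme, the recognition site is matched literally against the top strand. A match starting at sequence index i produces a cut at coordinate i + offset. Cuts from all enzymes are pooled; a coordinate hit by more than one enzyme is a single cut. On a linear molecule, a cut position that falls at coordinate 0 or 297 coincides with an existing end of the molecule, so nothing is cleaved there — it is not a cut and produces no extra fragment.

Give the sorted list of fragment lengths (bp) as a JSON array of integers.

Scan for sites:
  AzqIII (AAGAACTA, off=7): starts [10, 76, 136, 147, 157, 170, 228] → cuts [17, 83, 143, 154, 164, 177, 235]
  VbrVI (GCTCGG, off=5): starts [0, 18, 24, 52, 60, 92, 98, 107, 197, 203, 209, 221, 239, 248, 254, 267, 274, 281] → cuts [5, 23, 29, 57, 65, 97, 103, 112, 202, 208, 214, 226, 244, 253, 259, 272, 279, 286]

Pooled cuts: [5, 17, 23, 29, 57, 65, 83, 97, 103, 112, 143, 154, 164, 177, 202, 208, 214, 226, 235, 244, 253, 259, 272, 279, 286]

Fragments:
  [0,5): 5 bp
  [5,17): 12 bp
  [17,23): 6 bp
  [23,29): 6 bp
  [29,57): 28 bp
  [57,65): 8 bp
  [65,83): 18 bp
  [83,97): 14 bp
  [97,103): 6 bp
  [103,112): 9 bp
  [112,143): 31 bp
  [143,154): 11 bp
  [154,164): 10 bp
  [164,177): 13 bp
  [177,202): 25 bp
  [202,208): 6 bp
  [208,214): 6 bp
  [214,226): 12 bp
  [226,235): 9 bp
  [235,244): 9 bp
  [244,253): 9 bp
  [253,259): 6 bp
  [259,272): 13 bp
  [272,279): 7 bp
  [279,286): 7 bp
  [286,297): 11 bp

[5,6,6,6,6,6,6,7,7,8,9,9,9,9,10,11,11,12,12,13,13,14,18,25,28,31]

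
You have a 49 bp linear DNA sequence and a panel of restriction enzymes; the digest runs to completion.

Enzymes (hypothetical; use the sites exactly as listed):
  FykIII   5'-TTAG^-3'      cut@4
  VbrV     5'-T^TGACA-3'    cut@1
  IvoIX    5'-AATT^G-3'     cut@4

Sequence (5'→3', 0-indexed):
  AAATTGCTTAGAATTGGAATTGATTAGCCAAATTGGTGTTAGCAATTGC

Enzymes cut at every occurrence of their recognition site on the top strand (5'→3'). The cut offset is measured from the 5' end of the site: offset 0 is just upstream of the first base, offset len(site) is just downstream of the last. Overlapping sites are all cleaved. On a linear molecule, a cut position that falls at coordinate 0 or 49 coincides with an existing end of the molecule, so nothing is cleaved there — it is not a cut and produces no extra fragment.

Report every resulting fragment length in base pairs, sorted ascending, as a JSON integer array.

[2,4,5,5,6,6,6,7,8]

Site scan:
  FykIII (TTAG, off=4): starts [7, 23, 38] → cuts [11, 27, 42]
  VbrV (TTGACA, off=1): no sites
  IvoIX (AATTG, off=4): starts [1, 11, 17, 30, 43] → cuts [5, 15, 21, 34, 47]

All cut coordinates (distinct, sorted): [5, 11, 15, 21, 27, 34, 42, 47]

Fragments:
  [0,5): 5 bp
  [5,11): 6 bp
  [11,15): 4 bp
  [15,21): 6 bp
  [21,27): 6 bp
  [27,34): 7 bp
  [34,42): 8 bp
  [42,47): 5 bp
  [47,49): 2 bp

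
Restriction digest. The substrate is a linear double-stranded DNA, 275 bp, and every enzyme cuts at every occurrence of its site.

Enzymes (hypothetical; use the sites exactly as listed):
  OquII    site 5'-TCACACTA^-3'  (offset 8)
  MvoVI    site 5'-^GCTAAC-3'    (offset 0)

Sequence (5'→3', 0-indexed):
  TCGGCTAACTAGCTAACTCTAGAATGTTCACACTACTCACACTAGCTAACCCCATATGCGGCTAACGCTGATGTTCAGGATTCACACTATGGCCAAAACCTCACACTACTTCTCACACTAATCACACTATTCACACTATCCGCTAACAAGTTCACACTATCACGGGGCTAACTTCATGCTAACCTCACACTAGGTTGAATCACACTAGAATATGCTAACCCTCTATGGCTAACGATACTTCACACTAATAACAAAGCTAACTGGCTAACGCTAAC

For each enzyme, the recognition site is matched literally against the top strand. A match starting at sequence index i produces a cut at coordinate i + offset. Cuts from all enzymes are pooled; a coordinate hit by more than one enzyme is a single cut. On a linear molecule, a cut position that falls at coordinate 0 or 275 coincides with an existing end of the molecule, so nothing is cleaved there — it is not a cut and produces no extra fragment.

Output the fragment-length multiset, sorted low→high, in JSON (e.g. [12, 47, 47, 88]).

Scan for sites:
  OquII (TCACACTA, off=8): starts [27, 36, 81, 100, 112, 121, 130, 151, 184, 199, 239] → cuts [35, 44, 89, 108, 120, 129, 138, 159, 192, 207, 247]
  MvoVI (GCTAAC, off=0): starts [3, 11, 44, 60, 141, 166, 177, 213, 227, 255, 263, 269] → cuts [3, 11, 44, 60, 141, 166, 177, 213, 227, 255, 263, 269]

All cut coordinates (distinct, sorted): [3, 11, 35, 44, 60, 89, 108, 120, 129, 138, 141, 159, 166, 177, 192, 207, 213, 227, 247, 255, 263, 269]

Fragments:
  [0,3): 3 bp
  [3,11): 8 bp
  [11,35): 24 bp
  [35,44): 9 bp
  [44,60): 16 bp
  [60,89): 29 bp
  [89,108): 19 bp
  [108,120): 12 bp
  [120,129): 9 bp
  [129,138): 9 bp
  [138,141): 3 bp
  [141,159): 18 bp
  [159,166): 7 bp
  [166,177): 11 bp
  [177,192): 15 bp
  [192,207): 15 bp
  [207,213): 6 bp
  [213,227): 14 bp
  [227,247): 20 bp
  [247,255): 8 bp
  [255,263): 8 bp
  [263,269): 6 bp
  [269,275): 6 bp

[3,3,6,6,6,7,8,8,8,9,9,9,11,12,14,15,15,16,18,19,20,24,29]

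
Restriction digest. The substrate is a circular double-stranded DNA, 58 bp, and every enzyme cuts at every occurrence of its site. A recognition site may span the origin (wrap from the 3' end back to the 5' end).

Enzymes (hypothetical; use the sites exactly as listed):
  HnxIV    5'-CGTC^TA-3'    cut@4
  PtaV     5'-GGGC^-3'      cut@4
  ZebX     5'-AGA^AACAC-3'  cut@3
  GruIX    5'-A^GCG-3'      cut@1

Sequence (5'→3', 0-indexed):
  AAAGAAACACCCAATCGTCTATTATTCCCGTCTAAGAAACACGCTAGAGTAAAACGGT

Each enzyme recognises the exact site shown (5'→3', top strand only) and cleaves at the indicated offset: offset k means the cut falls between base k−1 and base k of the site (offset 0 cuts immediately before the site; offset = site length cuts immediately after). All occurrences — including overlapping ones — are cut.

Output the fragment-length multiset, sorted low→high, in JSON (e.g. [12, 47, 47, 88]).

[5,13,14,26]

Scan for sites:
  HnxIV CGTCTA/4: at [15, 28] ⇒ [19, 32]
  PtaV (GGGC, off=4): no sites
  ZebX AGAAACAC/3: at [2, 34] ⇒ [5, 37]
  GruIX (AGCG, off=1): no sites

Pooled cuts: [5, 19, 32, 37]

Fragments:
  5→19: 14 bp
  19→32: 13 bp
  32→37: 5 bp
  37→5 (wrap): 58-37+5 = 26 bp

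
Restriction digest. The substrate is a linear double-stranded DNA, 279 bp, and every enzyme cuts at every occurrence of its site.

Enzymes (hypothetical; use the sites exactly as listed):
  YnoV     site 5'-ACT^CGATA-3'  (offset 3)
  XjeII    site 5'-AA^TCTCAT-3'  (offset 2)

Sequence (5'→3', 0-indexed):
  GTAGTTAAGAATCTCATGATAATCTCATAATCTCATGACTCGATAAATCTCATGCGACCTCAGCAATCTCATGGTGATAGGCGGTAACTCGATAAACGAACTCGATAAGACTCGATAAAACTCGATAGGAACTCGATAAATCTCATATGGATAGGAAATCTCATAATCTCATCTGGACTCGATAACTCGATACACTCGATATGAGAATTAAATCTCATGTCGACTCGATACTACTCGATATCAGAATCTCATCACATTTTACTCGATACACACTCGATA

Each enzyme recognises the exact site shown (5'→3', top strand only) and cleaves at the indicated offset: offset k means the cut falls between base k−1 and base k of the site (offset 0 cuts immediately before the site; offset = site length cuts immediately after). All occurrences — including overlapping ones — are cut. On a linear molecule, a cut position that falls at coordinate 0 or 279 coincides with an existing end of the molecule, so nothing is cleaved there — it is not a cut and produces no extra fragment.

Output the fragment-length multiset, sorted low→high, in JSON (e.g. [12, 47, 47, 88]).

Per-enzyme occurrences:
  YnoV ACTCGATA/3: at [37, 86, 99, 109, 119, 130, 176, 184, 193, 222, 232, 260, 271] ⇒ [40, 89, 102, 112, 122, 133, 179, 187, 196, 225, 235, 263, 274]
  XjeII AATCTCAT/2: at [9, 20, 28, 45, 64, 138, 156, 164, 210, 244] ⇒ [11, 22, 30, 47, 66, 140, 158, 166, 212, 246]

Pooled cuts: [11, 22, 30, 40, 47, 66, 89, 102, 112, 122, 133, 140, 158, 166, 179, 187, 196, 212, 225, 235, 246, 263, 274]

Fragments:
  [0,11): 11 bp
  [11,22): 11 bp
  [22,30): 8 bp
  [30,40): 10 bp
  [40,47): 7 bp
  [47,66): 19 bp
  [66,89): 23 bp
  [89,102): 13 bp
  [102,112): 10 bp
  [112,122): 10 bp
  [122,133): 11 bp
  [133,140): 7 bp
  [140,158): 18 bp
  [158,166): 8 bp
  [166,179): 13 bp
  [179,187): 8 bp
  [187,196): 9 bp
  [196,212): 16 bp
  [212,225): 13 bp
  [225,235): 10 bp
  [235,246): 11 bp
  [246,263): 17 bp
  [263,274): 11 bp
  [274,279): 5 bp

[5,7,7,8,8,8,9,10,10,10,10,11,11,11,11,11,13,13,13,16,17,18,19,23]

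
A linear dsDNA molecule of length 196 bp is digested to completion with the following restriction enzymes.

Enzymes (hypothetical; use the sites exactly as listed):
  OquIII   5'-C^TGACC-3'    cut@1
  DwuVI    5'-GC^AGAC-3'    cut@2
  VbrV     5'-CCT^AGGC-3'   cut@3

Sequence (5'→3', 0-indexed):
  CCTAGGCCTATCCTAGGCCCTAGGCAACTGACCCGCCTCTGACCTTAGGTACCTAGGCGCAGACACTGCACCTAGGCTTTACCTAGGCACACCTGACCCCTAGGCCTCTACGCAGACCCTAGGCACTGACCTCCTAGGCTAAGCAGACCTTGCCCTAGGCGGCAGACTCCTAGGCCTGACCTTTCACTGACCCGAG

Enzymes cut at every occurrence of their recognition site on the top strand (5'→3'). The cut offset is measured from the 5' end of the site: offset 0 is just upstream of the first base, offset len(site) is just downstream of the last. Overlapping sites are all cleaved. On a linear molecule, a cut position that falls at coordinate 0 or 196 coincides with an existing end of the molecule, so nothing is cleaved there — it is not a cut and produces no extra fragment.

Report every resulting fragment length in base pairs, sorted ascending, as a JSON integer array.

Site scan:
  OquIII (CTGACC, off=1): starts [27, 38, 92, 125, 175, 186] → cuts [28, 39, 93, 126, 176, 187]
  DwuVI (GCAGAC, off=2): starts [58, 111, 142, 161] → cuts [60, 113, 144, 163]
  VbrV (CCTAGGC, off=3): starts [0, 11, 18, 51, 70, 81, 98, 117, 132, 153, 168] → cuts [3, 14, 21, 54, 73, 84, 101, 120, 135, 156, 171]

Pooled cuts: [3, 14, 21, 28, 39, 54, 60, 73, 84, 93, 101, 113, 120, 126, 135, 144, 156, 163, 171, 176, 187]

Fragments:
  [0,3): 3 bp
  [3,14): 11 bp
  [14,21): 7 bp
  [21,28): 7 bp
  [28,39): 11 bp
  [39,54): 15 bp
  [54,60): 6 bp
  [60,73): 13 bp
  [73,84): 11 bp
  [84,93): 9 bp
  [93,101): 8 bp
  [101,113): 12 bp
  [113,120): 7 bp
  [120,126): 6 bp
  [126,135): 9 bp
  [135,144): 9 bp
  [144,156): 12 bp
  [156,163): 7 bp
  [163,171): 8 bp
  [171,176): 5 bp
  [176,187): 11 bp
  [187,196): 9 bp

[3,5,6,6,7,7,7,7,8,8,9,9,9,9,11,11,11,11,12,12,13,15]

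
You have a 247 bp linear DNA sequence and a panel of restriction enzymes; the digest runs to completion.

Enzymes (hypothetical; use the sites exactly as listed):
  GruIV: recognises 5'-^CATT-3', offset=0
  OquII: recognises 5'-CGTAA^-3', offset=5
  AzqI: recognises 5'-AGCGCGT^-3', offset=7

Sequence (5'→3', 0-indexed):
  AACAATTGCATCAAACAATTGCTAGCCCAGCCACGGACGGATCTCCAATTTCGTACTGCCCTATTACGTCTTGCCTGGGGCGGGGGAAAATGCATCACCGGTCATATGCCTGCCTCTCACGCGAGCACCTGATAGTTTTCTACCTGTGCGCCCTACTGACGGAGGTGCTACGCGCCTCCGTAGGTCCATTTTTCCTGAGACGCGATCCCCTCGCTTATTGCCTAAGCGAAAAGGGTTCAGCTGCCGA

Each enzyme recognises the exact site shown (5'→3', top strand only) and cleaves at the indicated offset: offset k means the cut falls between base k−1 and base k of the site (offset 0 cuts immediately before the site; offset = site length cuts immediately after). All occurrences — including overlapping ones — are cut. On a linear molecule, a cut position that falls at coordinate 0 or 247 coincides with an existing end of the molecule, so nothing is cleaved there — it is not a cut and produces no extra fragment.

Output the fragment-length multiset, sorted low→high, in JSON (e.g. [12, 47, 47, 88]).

Per-enzyme occurrences:
  GruIV CATT/0: at [186] ⇒ [186]
  OquII (CGTAA, off=5): no sites
  AzqI (AGCGCGT, off=7): no sites

All cut coordinates (distinct, sorted): [186]

Fragment lengths:
  [0,186): 186 bp
  [186,247): 61 bp

[61,186]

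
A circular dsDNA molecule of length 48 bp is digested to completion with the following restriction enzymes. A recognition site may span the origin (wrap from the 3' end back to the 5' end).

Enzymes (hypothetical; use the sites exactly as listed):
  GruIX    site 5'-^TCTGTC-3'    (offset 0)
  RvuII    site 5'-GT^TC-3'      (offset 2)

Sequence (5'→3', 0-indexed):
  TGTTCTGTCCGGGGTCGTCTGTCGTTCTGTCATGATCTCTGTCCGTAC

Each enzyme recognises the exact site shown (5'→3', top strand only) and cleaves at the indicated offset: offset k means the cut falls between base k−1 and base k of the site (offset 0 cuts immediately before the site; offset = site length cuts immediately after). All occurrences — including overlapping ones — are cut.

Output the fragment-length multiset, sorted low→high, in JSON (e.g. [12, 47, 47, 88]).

Per-enzyme occurrences:
  GruIX TCTGTC/0: at [3, 17, 25, 37] ⇒ [3, 17, 25, 37]
  RvuII GTTC/2: at [1, 23] ⇒ [3, 25]

Pooled cuts: [3, 17, 25, 37]

Fragment lengths:
  3→17: 14 bp
  17→25: 8 bp
  25→37: 12 bp
  37→3 (wrap): 48-37+3 = 14 bp

[8,12,14,14]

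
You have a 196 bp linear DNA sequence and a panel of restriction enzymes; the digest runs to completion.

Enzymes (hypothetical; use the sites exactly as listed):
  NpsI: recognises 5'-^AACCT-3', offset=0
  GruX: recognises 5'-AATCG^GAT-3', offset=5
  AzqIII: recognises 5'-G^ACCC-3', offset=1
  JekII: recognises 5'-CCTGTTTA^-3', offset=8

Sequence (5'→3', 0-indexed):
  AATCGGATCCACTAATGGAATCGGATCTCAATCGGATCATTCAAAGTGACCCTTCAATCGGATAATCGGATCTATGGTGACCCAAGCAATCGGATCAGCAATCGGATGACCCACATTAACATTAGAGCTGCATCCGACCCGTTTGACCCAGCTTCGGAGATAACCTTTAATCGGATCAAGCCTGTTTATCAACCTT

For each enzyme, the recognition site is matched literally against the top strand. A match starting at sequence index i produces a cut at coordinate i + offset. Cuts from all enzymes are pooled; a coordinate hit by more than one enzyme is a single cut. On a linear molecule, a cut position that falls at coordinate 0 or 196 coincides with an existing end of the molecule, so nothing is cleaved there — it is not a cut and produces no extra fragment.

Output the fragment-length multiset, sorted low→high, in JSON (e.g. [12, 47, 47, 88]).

[2,4,5,6,8,9,11,11,12,12,12,13,14,15,16,18,28]

Scan for sites:
  NpsI AACCT/0: at [161, 190] ⇒ [161, 190]
  GruX AATCGGAT/5: at [0, 18, 29, 55, 63, 87, 99, 168] ⇒ [5, 23, 34, 60, 68, 92, 104, 173]
  AzqIII GACCC/1: at [47, 78, 107, 135, 144] ⇒ [48, 79, 108, 136, 145]
  JekII CCTGTTTA/8: at [180] ⇒ [188]

All cut coordinates (distinct, sorted): [5, 23, 34, 48, 60, 68, 79, 92, 104, 108, 136, 145, 161, 173, 188, 190]

Fragment lengths:
  [0,5): 5 bp
  [5,23): 18 bp
  [23,34): 11 bp
  [34,48): 14 bp
  [48,60): 12 bp
  [60,68): 8 bp
  [68,79): 11 bp
  [79,92): 13 bp
  [92,104): 12 bp
  [104,108): 4 bp
  [108,136): 28 bp
  [136,145): 9 bp
  [145,161): 16 bp
  [161,173): 12 bp
  [173,188): 15 bp
  [188,190): 2 bp
  [190,196): 6 bp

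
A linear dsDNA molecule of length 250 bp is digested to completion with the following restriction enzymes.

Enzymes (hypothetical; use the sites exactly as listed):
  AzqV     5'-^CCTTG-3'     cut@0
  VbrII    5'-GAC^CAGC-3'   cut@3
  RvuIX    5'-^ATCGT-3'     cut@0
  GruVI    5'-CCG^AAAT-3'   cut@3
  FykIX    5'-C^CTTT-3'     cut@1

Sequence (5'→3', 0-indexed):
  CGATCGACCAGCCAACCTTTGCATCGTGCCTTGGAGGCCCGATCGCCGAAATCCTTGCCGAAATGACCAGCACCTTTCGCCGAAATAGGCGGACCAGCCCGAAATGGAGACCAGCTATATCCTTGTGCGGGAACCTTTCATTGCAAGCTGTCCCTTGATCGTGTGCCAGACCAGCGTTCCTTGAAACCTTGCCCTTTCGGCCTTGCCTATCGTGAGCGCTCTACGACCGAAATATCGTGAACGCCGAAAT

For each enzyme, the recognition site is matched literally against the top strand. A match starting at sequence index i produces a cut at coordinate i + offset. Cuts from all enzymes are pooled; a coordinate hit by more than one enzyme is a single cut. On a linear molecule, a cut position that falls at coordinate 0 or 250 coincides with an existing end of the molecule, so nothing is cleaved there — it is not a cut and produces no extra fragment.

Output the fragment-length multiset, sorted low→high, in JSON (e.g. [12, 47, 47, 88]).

[4,4,4,5,6,6,6,7,7,7,7,7,8,8,8,8,8,9,9,10,12,13,14,14,18,20,21]

Site scan:
  AzqV (CCTTG, off=0): starts [28, 52, 120, 152, 178, 186, 200] → cuts [28, 52, 120, 152, 178, 186, 200]
  VbrII (GACCAGC, off=3): starts [5, 64, 91, 108, 168] → cuts [8, 67, 94, 111, 171]
  RvuIX (ATCGT, off=0): starts [22, 157, 208, 233] → cuts [22, 157, 208, 233]
  GruVI (CCGAAAT, off=3): starts [45, 57, 79, 98, 226, 243] → cuts [48, 60, 82, 101, 229, 246]
  FykIX (CCTTT, off=1): starts [15, 72, 133, 192] → cuts [16, 73, 134, 193]

Pooled cuts: [8, 16, 22, 28, 48, 52, 60, 67, 73, 82, 94, 101, 111, 120, 134, 152, 157, 171, 178, 186, 193, 200, 208, 229, 233, 246]

Fragment lengths:
  [0,8): 8 bp
  [8,16): 8 bp
  [16,22): 6 bp
  [22,28): 6 bp
  [28,48): 20 bp
  [48,52): 4 bp
  [52,60): 8 bp
  [60,67): 7 bp
  [67,73): 6 bp
  [73,82): 9 bp
  [82,94): 12 bp
  [94,101): 7 bp
  [101,111): 10 bp
  [111,120): 9 bp
  [120,134): 14 bp
  [134,152): 18 bp
  [152,157): 5 bp
  [157,171): 14 bp
  [171,178): 7 bp
  [178,186): 8 bp
  [186,193): 7 bp
  [193,200): 7 bp
  [200,208): 8 bp
  [208,229): 21 bp
  [229,233): 4 bp
  [233,246): 13 bp
  [246,250): 4 bp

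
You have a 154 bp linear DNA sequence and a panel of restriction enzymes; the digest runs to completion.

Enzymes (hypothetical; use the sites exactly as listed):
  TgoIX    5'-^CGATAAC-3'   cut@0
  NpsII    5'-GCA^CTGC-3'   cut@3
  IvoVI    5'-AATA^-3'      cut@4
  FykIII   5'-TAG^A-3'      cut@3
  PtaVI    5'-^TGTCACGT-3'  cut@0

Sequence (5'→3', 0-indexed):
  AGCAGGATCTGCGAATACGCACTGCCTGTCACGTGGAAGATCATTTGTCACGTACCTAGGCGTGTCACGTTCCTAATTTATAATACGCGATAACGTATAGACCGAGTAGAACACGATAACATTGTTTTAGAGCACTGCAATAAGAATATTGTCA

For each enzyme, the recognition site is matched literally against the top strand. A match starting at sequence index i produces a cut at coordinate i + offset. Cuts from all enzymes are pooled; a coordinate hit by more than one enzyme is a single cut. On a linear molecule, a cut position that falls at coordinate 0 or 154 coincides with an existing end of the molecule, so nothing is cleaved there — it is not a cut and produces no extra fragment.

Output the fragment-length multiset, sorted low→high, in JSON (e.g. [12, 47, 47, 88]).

Per-enzyme occurrences:
  TgoIX CGATAAC/0: at [87, 113] ⇒ [87, 113]
  NpsII GCACTGC/3: at [18, 131] ⇒ [21, 134]
  IvoVI AATA/4: at [13, 81, 138, 144] ⇒ [17, 85, 142, 148]
  FykIII TAGA/3: at [97, 106, 127] ⇒ [100, 109, 130]
  PtaVI TGTCACGT/0: at [26, 45, 62] ⇒ [26, 45, 62]

Pooled cuts: [17, 21, 26, 45, 62, 85, 87, 100, 109, 113, 130, 134, 142, 148]

Fragments:
  [0,17): 17 bp
  [17,21): 4 bp
  [21,26): 5 bp
  [26,45): 19 bp
  [45,62): 17 bp
  [62,85): 23 bp
  [85,87): 2 bp
  [87,100): 13 bp
  [100,109): 9 bp
  [109,113): 4 bp
  [113,130): 17 bp
  [130,134): 4 bp
  [134,142): 8 bp
  [142,148): 6 bp
  [148,154): 6 bp

[2,4,4,4,5,6,6,8,9,13,17,17,17,19,23]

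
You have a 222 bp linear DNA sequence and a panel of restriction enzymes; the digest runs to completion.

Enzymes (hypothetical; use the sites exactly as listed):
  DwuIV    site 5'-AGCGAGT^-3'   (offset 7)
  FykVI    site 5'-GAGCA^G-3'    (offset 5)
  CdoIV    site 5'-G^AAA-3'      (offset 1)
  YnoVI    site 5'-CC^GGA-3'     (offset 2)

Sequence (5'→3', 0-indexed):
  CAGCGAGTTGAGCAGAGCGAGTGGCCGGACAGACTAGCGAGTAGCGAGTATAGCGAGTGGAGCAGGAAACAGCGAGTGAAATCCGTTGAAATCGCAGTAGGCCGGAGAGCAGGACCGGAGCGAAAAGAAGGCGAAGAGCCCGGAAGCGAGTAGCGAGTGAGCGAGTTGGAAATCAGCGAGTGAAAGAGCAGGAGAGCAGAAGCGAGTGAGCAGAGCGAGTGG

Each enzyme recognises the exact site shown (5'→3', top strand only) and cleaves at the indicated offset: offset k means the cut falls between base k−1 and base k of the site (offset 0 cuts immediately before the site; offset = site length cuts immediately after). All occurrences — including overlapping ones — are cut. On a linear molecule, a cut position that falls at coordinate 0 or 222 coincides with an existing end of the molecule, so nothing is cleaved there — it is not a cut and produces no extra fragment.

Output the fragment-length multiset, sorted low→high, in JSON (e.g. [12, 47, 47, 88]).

[1,1,2,2,3,4,5,5,6,6,6,7,7,8,8,8,8,8,8,8,9,9,10,10,11,12,15,16,19]

Site scan:
  DwuIV (AGCGAGT, off=7): starts [1, 15, 35, 42, 51, 70, 144, 151, 159, 174, 200, 213] → cuts [8, 22, 42, 49, 58, 77, 151, 158, 166, 181, 207, 220]
  FykVI (GAGCAG, off=5): starts [9, 59, 106, 185, 193, 207] → cuts [14, 64, 111, 190, 198, 212]
  CdoIV (GAAA, off=1): starts [65, 77, 87, 121, 168, 181] → cuts [66, 78, 88, 122, 169, 182]
  YnoVI (CCGGA, off=2): starts [24, 101, 114, 139] → cuts [26, 103, 116, 141]

All cut coordinates (distinct, sorted): [8, 14, 22, 26, 42, 49, 58, 64, 66, 77, 78, 88, 103, 111, 116, 122, 141, 151, 158, 166, 169, 181, 182, 190, 198, 207, 212, 220]

Fragment lengths:
  [0,8): 8 bp
  [8,14): 6 bp
  [14,22): 8 bp
  [22,26): 4 bp
  [26,42): 16 bp
  [42,49): 7 bp
  [49,58): 9 bp
  [58,64): 6 bp
  [64,66): 2 bp
  [66,77): 11 bp
  [77,78): 1 bp
  [78,88): 10 bp
  [88,103): 15 bp
  [103,111): 8 bp
  [111,116): 5 bp
  [116,122): 6 bp
  [122,141): 19 bp
  [141,151): 10 bp
  [151,158): 7 bp
  [158,166): 8 bp
  [166,169): 3 bp
  [169,181): 12 bp
  [181,182): 1 bp
  [182,190): 8 bp
  [190,198): 8 bp
  [198,207): 9 bp
  [207,212): 5 bp
  [212,220): 8 bp
  [220,222): 2 bp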